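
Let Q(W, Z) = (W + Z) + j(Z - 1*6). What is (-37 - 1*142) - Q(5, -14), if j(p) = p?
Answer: -150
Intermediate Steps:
Q(W, Z) = -6 + W + 2*Z (Q(W, Z) = (W + Z) + (Z - 1*6) = (W + Z) + (Z - 6) = (W + Z) + (-6 + Z) = -6 + W + 2*Z)
(-37 - 1*142) - Q(5, -14) = (-37 - 1*142) - (-6 + 5 + 2*(-14)) = (-37 - 142) - (-6 + 5 - 28) = -179 - 1*(-29) = -179 + 29 = -150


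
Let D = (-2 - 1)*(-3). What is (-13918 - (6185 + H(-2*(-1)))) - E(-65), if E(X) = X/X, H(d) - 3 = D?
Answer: -20116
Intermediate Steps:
D = 9 (D = -3*(-3) = 9)
H(d) = 12 (H(d) = 3 + 9 = 12)
E(X) = 1
(-13918 - (6185 + H(-2*(-1)))) - E(-65) = (-13918 - (6185 + 12)) - 1*1 = (-13918 - 1*6197) - 1 = (-13918 - 6197) - 1 = -20115 - 1 = -20116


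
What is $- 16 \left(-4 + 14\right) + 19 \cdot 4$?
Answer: $-84$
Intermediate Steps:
$- 16 \left(-4 + 14\right) + 19 \cdot 4 = \left(-16\right) 10 + 76 = -160 + 76 = -84$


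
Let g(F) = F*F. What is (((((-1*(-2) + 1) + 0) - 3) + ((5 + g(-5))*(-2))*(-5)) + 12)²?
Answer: 97344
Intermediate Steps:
g(F) = F²
(((((-1*(-2) + 1) + 0) - 3) + ((5 + g(-5))*(-2))*(-5)) + 12)² = (((((-1*(-2) + 1) + 0) - 3) + ((5 + (-5)²)*(-2))*(-5)) + 12)² = (((((2 + 1) + 0) - 3) + ((5 + 25)*(-2))*(-5)) + 12)² = ((((3 + 0) - 3) + (30*(-2))*(-5)) + 12)² = (((3 - 3) - 60*(-5)) + 12)² = ((0 + 300) + 12)² = (300 + 12)² = 312² = 97344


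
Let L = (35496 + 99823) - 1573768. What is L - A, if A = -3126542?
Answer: 1688093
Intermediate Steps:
L = -1438449 (L = 135319 - 1573768 = -1438449)
L - A = -1438449 - 1*(-3126542) = -1438449 + 3126542 = 1688093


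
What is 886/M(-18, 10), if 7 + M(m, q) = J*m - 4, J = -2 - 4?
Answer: 886/97 ≈ 9.1340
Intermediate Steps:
J = -6
M(m, q) = -11 - 6*m (M(m, q) = -7 + (-6*m - 4) = -7 + (-4 - 6*m) = -11 - 6*m)
886/M(-18, 10) = 886/(-11 - 6*(-18)) = 886/(-11 + 108) = 886/97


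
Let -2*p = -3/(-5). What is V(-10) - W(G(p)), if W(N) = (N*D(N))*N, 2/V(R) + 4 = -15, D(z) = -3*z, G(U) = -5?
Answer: -7127/19 ≈ -375.11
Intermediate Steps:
p = -3/10 (p = -(-3)/(2*(-5)) = -(-3)*(-1)/(2*5) = -1/2*3/5 = -3/10 ≈ -0.30000)
V(R) = -2/19 (V(R) = 2/(-4 - 15) = 2/(-19) = 2*(-1/19) = -2/19)
W(N) = -3*N**3 (W(N) = (N*(-3*N))*N = (-3*N**2)*N = -3*N**3)
V(-10) - W(G(p)) = -2/19 - (-3)*(-5)**3 = -2/19 - (-3)*(-125) = -2/19 - 1*375 = -2/19 - 375 = -7127/19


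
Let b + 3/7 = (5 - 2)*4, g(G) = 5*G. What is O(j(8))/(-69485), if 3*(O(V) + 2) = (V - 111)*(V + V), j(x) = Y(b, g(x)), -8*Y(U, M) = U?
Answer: -166883/108952480 ≈ -0.0015317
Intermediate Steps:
b = 81/7 (b = -3/7 + (5 - 2)*4 = -3/7 + 3*4 = -3/7 + 12 = 81/7 ≈ 11.571)
Y(U, M) = -U/8
j(x) = -81/56 (j(x) = -⅛*81/7 = -81/56)
O(V) = -2 + 2*V*(-111 + V)/3 (O(V) = -2 + ((V - 111)*(V + V))/3 = -2 + ((-111 + V)*(2*V))/3 = -2 + (2*V*(-111 + V))/3 = -2 + 2*V*(-111 + V)/3)
O(j(8))/(-69485) = (-2 - 74*(-81/56) + 2*(-81/56)²/3)/(-69485) = (-2 + 2997/28 + (⅔)*(6561/3136))*(-1/69485) = (-2 + 2997/28 + 2187/1568)*(-1/69485) = (166883/1568)*(-1/69485) = -166883/108952480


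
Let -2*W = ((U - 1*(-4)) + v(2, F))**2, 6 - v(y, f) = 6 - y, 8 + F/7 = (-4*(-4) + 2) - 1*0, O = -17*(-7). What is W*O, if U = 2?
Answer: -3808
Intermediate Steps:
O = 119
F = 70 (F = -56 + 7*((-4*(-4) + 2) - 1*0) = -56 + 7*((16 + 2) + 0) = -56 + 7*(18 + 0) = -56 + 7*18 = -56 + 126 = 70)
v(y, f) = y (v(y, f) = 6 - (6 - y) = 6 + (-6 + y) = y)
W = -32 (W = -((2 - 1*(-4)) + 2)**2/2 = -((2 + 4) + 2)**2/2 = -(6 + 2)**2/2 = -1/2*8**2 = -1/2*64 = -32)
W*O = -32*119 = -3808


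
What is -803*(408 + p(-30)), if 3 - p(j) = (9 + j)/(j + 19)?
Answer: -328500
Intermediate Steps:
p(j) = 3 - (9 + j)/(19 + j) (p(j) = 3 - (9 + j)/(j + 19) = 3 - (9 + j)/(19 + j))
-803*(408 + p(-30)) = -803*(408 + 2*(24 - 30)/(19 - 30)) = -803*(408 + 2*(-6)/(-11)) = -803*(408 + 2*(-1/11)*(-6)) = -803*(408 + 12/11) = -803*4500/11 = -328500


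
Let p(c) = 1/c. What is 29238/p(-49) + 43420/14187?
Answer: -20325132374/14187 ≈ -1.4327e+6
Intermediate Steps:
29238/p(-49) + 43420/14187 = 29238/(1/(-49)) + 43420/14187 = 29238/(-1/49) + 43420*(1/14187) = 29238*(-49) + 43420/14187 = -1432662 + 43420/14187 = -20325132374/14187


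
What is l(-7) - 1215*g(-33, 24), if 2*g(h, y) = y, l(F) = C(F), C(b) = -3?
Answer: -14583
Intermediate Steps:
l(F) = -3
g(h, y) = y/2
l(-7) - 1215*g(-33, 24) = -3 - 1215*24/2 = -3 - 1215*12 = -3 - 14580 = -14583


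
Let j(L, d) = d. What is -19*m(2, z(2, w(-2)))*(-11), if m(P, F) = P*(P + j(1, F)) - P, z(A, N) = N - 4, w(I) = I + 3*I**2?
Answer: 2926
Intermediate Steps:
z(A, N) = -4 + N
m(P, F) = -P + P*(F + P) (m(P, F) = P*(P + F) - P = P*(F + P) - P = -P + P*(F + P))
-19*m(2, z(2, w(-2)))*(-11) = -19*2*(-1 + (-4 - 2*(1 + 3*(-2))) + 2)*(-11) = -19*2*(-1 + (-4 - 2*(1 - 6)) + 2)*(-11) = -19*2*(-1 + (-4 - 2*(-5)) + 2)*(-11) = -19*2*(-1 + (-4 + 10) + 2)*(-11) = -19*2*(-1 + 6 + 2)*(-11) = -19*2*7*(-11) = -266*(-11) = -19*(-154) = 2926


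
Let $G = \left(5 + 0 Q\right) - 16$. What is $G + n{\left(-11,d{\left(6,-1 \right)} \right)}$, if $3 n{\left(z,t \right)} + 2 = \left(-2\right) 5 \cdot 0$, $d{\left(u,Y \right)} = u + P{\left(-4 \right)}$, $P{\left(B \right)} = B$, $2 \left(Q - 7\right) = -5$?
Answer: $- \frac{35}{3} \approx -11.667$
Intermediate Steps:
$Q = \frac{9}{2}$ ($Q = 7 + \frac{1}{2} \left(-5\right) = 7 - \frac{5}{2} = \frac{9}{2} \approx 4.5$)
$d{\left(u,Y \right)} = -4 + u$ ($d{\left(u,Y \right)} = u - 4 = -4 + u$)
$G = -11$ ($G = \left(5 + 0 \cdot \frac{9}{2}\right) - 16 = \left(5 + 0\right) - 16 = 5 - 16 = -11$)
$n{\left(z,t \right)} = - \frac{2}{3}$ ($n{\left(z,t \right)} = - \frac{2}{3} + \frac{\left(-2\right) 5 \cdot 0}{3} = - \frac{2}{3} + \frac{\left(-10\right) 0}{3} = - \frac{2}{3} + \frac{1}{3} \cdot 0 = - \frac{2}{3} + 0 = - \frac{2}{3}$)
$G + n{\left(-11,d{\left(6,-1 \right)} \right)} = -11 - \frac{2}{3} = - \frac{35}{3}$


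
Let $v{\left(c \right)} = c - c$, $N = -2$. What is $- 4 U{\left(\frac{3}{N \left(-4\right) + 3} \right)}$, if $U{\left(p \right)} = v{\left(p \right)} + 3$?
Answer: $-12$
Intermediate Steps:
$v{\left(c \right)} = 0$
$U{\left(p \right)} = 3$ ($U{\left(p \right)} = 0 + 3 = 3$)
$- 4 U{\left(\frac{3}{N \left(-4\right) + 3} \right)} = \left(-4\right) 3 = -12$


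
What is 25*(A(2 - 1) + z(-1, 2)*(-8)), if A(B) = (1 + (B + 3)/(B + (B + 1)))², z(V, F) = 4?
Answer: -5975/9 ≈ -663.89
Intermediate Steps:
A(B) = (1 + (3 + B)/(1 + 2*B))² (A(B) = (1 + (3 + B)/(B + (1 + B)))² = (1 + (3 + B)/(1 + 2*B))²)
25*(A(2 - 1) + z(-1, 2)*(-8)) = 25*((4 + 3*(2 - 1))²/(1 + 2*(2 - 1))² + 4*(-8)) = 25*((4 + 3*1)²/(1 + 2*1)² - 32) = 25*((4 + 3)²/(1 + 2)² - 32) = 25*(7²/3² - 32) = 25*((⅑)*49 - 32) = 25*(49/9 - 32) = 25*(-239/9) = -5975/9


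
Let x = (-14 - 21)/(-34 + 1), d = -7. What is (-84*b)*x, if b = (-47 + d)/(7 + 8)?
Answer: 3528/11 ≈ 320.73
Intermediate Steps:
x = 35/33 (x = -35/(-33) = -35*(-1/33) = 35/33 ≈ 1.0606)
b = -18/5 (b = (-47 - 7)/(7 + 8) = -54/15 = -54*1/15 = -18/5 ≈ -3.6000)
(-84*b)*x = -84*(-18/5)*(35/33) = (1512/5)*(35/33) = 3528/11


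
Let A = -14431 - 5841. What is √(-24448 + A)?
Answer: 4*I*√2795 ≈ 211.47*I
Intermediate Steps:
A = -20272
√(-24448 + A) = √(-24448 - 20272) = √(-44720) = 4*I*√2795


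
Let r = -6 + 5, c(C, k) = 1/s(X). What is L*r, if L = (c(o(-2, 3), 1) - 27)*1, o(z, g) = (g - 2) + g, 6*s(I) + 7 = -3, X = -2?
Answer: 138/5 ≈ 27.600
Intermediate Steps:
s(I) = -5/3 (s(I) = -7/6 + (1/6)*(-3) = -7/6 - 1/2 = -5/3)
o(z, g) = -2 + 2*g (o(z, g) = (-2 + g) + g = -2 + 2*g)
c(C, k) = -3/5 (c(C, k) = 1/(-5/3) = -3/5)
L = -138/5 (L = (-3/5 - 27)*1 = -138/5*1 = -138/5 ≈ -27.600)
r = -1
L*r = -138/5*(-1) = 138/5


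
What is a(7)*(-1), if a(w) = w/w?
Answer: -1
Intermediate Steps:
a(w) = 1
a(7)*(-1) = 1*(-1) = -1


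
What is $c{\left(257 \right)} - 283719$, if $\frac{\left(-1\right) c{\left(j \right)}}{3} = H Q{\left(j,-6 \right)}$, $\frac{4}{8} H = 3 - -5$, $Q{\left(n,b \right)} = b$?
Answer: $-283431$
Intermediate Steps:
$H = 16$ ($H = 2 \left(3 - -5\right) = 2 \left(3 + 5\right) = 2 \cdot 8 = 16$)
$c{\left(j \right)} = 288$ ($c{\left(j \right)} = - 3 \cdot 16 \left(-6\right) = \left(-3\right) \left(-96\right) = 288$)
$c{\left(257 \right)} - 283719 = 288 - 283719 = -283431$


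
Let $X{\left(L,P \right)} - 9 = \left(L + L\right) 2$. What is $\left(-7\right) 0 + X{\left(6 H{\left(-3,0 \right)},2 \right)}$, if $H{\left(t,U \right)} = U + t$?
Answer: $-63$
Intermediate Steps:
$X{\left(L,P \right)} = 9 + 4 L$ ($X{\left(L,P \right)} = 9 + \left(L + L\right) 2 = 9 + 2 L 2 = 9 + 4 L$)
$\left(-7\right) 0 + X{\left(6 H{\left(-3,0 \right)},2 \right)} = \left(-7\right) 0 + \left(9 + 4 \cdot 6 \left(0 - 3\right)\right) = 0 + \left(9 + 4 \cdot 6 \left(-3\right)\right) = 0 + \left(9 + 4 \left(-18\right)\right) = 0 + \left(9 - 72\right) = 0 - 63 = -63$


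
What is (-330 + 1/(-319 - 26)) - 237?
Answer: -195616/345 ≈ -567.00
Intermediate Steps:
(-330 + 1/(-319 - 26)) - 237 = (-330 + 1/(-345)) - 237 = (-330 - 1/345) - 237 = -113851/345 - 237 = -195616/345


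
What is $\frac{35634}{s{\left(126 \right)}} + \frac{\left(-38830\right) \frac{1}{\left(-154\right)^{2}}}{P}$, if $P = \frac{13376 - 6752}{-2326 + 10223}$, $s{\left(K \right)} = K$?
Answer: $\frac{2005511843}{7140672} \approx 280.86$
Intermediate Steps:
$P = \frac{6624}{7897}$ ($P = \frac{13376 - 6752}{7897} = 6624 \cdot \frac{1}{7897} = \frac{6624}{7897} \approx 0.8388$)
$\frac{35634}{s{\left(126 \right)}} + \frac{\left(-38830\right) \frac{1}{\left(-154\right)^{2}}}{P} = \frac{35634}{126} + \frac{\left(-38830\right) \frac{1}{\left(-154\right)^{2}}}{\frac{6624}{7897}} = 35634 \cdot \frac{1}{126} + - \frac{38830}{23716} \cdot \frac{7897}{6624} = \frac{5939}{21} + \left(-38830\right) \frac{1}{23716} \cdot \frac{7897}{6624} = \frac{5939}{21} - \frac{13938205}{7140672} = \frac{2005511843}{7140672}$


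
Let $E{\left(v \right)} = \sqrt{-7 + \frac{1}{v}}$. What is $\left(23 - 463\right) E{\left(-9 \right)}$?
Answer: $- \frac{3520 i}{3} \approx - 1173.3 i$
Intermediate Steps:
$\left(23 - 463\right) E{\left(-9 \right)} = \left(23 - 463\right) \sqrt{-7 + \frac{1}{-9}} = - 440 \sqrt{-7 - \frac{1}{9}} = - 440 \sqrt{- \frac{64}{9}} = - 440 \frac{8 i}{3} = - \frac{3520 i}{3}$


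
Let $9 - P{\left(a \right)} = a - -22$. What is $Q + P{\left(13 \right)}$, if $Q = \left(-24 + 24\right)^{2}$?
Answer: $-26$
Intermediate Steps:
$P{\left(a \right)} = -13 - a$ ($P{\left(a \right)} = 9 - \left(a - -22\right) = 9 - \left(a + 22\right) = 9 - \left(22 + a\right) = -13 - a$)
$Q = 0$ ($Q = 0^{2} = 0$)
$Q + P{\left(13 \right)} = 0 - 26 = -26$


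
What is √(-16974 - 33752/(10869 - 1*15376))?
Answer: I*√344641573462/4507 ≈ 130.26*I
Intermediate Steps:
√(-16974 - 33752/(10869 - 1*15376)) = √(-16974 - 33752/(10869 - 15376)) = √(-16974 - 33752/(-4507)) = √(-16974 - 33752*(-1/4507)) = √(-16974 + 33752/4507) = √(-76468066/4507) = I*√344641573462/4507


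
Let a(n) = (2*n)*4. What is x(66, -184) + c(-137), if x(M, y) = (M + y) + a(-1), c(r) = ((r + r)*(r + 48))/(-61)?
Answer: -32072/61 ≈ -525.77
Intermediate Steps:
a(n) = 8*n
c(r) = -2*r*(48 + r)/61 (c(r) = ((2*r)*(48 + r))*(-1/61) = (2*r*(48 + r))*(-1/61) = -2*r*(48 + r)/61)
x(M, y) = -8 + M + y (x(M, y) = (M + y) + 8*(-1) = (M + y) - 8 = -8 + M + y)
x(66, -184) + c(-137) = (-8 + 66 - 184) - 2/61*(-137)*(48 - 137) = -126 - 2/61*(-137)*(-89) = -126 - 24386/61 = -32072/61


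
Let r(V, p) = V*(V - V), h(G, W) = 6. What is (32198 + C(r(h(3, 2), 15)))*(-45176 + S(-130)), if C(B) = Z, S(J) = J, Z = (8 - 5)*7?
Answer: -1459714014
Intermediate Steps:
Z = 21 (Z = 3*7 = 21)
r(V, p) = 0 (r(V, p) = V*0 = 0)
C(B) = 21
(32198 + C(r(h(3, 2), 15)))*(-45176 + S(-130)) = (32198 + 21)*(-45176 - 130) = 32219*(-45306) = -1459714014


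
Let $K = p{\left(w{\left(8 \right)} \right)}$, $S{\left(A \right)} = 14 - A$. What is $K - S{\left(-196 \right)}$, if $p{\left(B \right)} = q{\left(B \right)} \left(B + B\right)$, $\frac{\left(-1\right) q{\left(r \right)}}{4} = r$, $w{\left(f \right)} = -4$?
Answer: $-338$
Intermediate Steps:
$q{\left(r \right)} = - 4 r$
$p{\left(B \right)} = - 8 B^{2}$ ($p{\left(B \right)} = - 4 B \left(B + B\right) = - 4 B 2 B = - 8 B^{2}$)
$K = -128$ ($K = - 8 \left(-4\right)^{2} = \left(-8\right) 16 = -128$)
$K - S{\left(-196 \right)} = -128 - \left(14 - -196\right) = -128 - \left(14 + 196\right) = -128 - 210 = -338$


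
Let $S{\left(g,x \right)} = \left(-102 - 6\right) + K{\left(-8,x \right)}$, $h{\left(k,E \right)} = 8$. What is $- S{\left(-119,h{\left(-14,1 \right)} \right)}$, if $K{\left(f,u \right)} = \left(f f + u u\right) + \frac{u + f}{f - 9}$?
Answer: $-20$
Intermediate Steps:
$K{\left(f,u \right)} = f^{2} + u^{2} + \frac{f + u}{-9 + f}$ ($K{\left(f,u \right)} = \left(f^{2} + u^{2}\right) + \frac{f + u}{-9 + f} = f^{2} + u^{2} + \frac{f + u}{-9 + f}$)
$S{\left(g,x \right)} = - \frac{740}{17} + x^{2} - \frac{x}{17}$ ($S{\left(g,x \right)} = \left(-102 - 6\right) + \frac{-8 + x + \left(-8\right)^{3} - 9 \left(-8\right)^{2} - 9 x^{2} - 8 x^{2}}{-9 - 8} = -108 + \frac{-8 + x - 512 - 576 - 9 x^{2} - 8 x^{2}}{-17} = -108 - \frac{-8 + x - 512 - 576 - 9 x^{2} - 8 x^{2}}{17} = -108 - \frac{-1096 + x - 17 x^{2}}{17} = -108 + \left(\frac{1096}{17} + x^{2} - \frac{x}{17}\right) = - \frac{740}{17} + x^{2} - \frac{x}{17}$)
$- S{\left(-119,h{\left(-14,1 \right)} \right)} = - (- \frac{740}{17} + 8^{2} - \frac{8}{17}) = - (- \frac{740}{17} + 64 - \frac{8}{17}) = \left(-1\right) 20 = -20$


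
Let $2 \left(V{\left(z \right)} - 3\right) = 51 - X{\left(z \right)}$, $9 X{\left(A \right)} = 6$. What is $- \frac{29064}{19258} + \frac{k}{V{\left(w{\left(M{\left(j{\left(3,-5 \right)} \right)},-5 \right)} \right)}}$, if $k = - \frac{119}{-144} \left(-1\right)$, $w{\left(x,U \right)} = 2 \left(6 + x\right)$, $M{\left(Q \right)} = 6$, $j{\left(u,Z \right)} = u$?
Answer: $- \frac{60087643}{39055224} \approx -1.5385$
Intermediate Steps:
$X{\left(A \right)} = \frac{2}{3}$ ($X{\left(A \right)} = \frac{1}{9} \cdot 6 = \frac{2}{3}$)
$w{\left(x,U \right)} = 12 + 2 x$
$k = - \frac{119}{144}$ ($k = \left(-119\right) \left(- \frac{1}{144}\right) \left(-1\right) = \frac{119}{144} \left(-1\right) = - \frac{119}{144} \approx -0.82639$)
$V{\left(z \right)} = \frac{169}{6}$ ($V{\left(z \right)} = 3 + \frac{51 - \frac{2}{3}}{2} = 3 + \frac{1}{2} \cdot \frac{151}{3} = 3 + \frac{151}{6} = \frac{169}{6}$)
$- \frac{29064}{19258} + \frac{k}{V{\left(w{\left(M{\left(j{\left(3,-5 \right)} \right)},-5 \right)} \right)}} = - \frac{29064}{19258} - \frac{119}{144 \cdot \frac{169}{6}} = \left(-29064\right) \frac{1}{19258} - \frac{119}{4056} = - \frac{14532}{9629} - \frac{119}{4056} = - \frac{60087643}{39055224}$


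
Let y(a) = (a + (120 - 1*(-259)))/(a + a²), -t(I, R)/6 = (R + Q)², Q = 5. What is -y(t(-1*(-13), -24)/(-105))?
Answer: -489545/546554 ≈ -0.89569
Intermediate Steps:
t(I, R) = -6*(5 + R)² (t(I, R) = -6*(R + 5)² = -6*(5 + R)²)
y(a) = (379 + a)/(a + a²) (y(a) = (a + (120 + 259))/(a + a²) = (a + 379)/(a + a²) = (379 + a)/(a + a²))
-y(t(-1*(-13), -24)/(-105)) = -(379 - 6*(5 - 24)²/(-105))/((-6*(5 - 24)²/(-105))*(1 - 6*(5 - 24)²/(-105))) = -(379 - 6*(-19)²*(-1/105))/((-6*(-19)²*(-1/105))*(1 - 6*(-19)²*(-1/105))) = -(379 - 6*361*(-1/105))/((-6*361*(-1/105))*(1 - 6*361*(-1/105))) = -(379 - 2166*(-1/105))/(((-2166*(-1/105)))*(1 - 2166*(-1/105))) = -(379 + 722/35)/(722/35*(1 + 722/35)) = -35*13987/(722*757/35*35) = -35*35*13987/(722*757*35) = -1*489545/546554 = -489545/546554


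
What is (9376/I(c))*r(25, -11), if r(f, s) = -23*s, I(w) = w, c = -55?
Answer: -215648/5 ≈ -43130.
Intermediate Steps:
(9376/I(c))*r(25, -11) = (9376/(-55))*(-23*(-11)) = (9376*(-1/55))*253 = -9376/55*253 = -215648/5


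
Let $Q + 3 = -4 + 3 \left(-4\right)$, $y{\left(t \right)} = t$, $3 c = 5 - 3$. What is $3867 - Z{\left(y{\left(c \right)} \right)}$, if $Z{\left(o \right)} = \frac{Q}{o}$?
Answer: $\frac{7791}{2} \approx 3895.5$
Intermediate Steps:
$c = \frac{2}{3}$ ($c = \frac{5 - 3}{3} = \frac{1}{3} \cdot 2 = \frac{2}{3} \approx 0.66667$)
$Q = -19$ ($Q = -3 + \left(-4 + 3 \left(-4\right)\right) = -3 - 16 = -19$)
$Z{\left(o \right)} = - \frac{19}{o}$
$3867 - Z{\left(y{\left(c \right)} \right)} = 3867 - - \frac{19}{\frac{2}{3}} = 3867 - \left(-19\right) \frac{3}{2} = 3867 - - \frac{57}{2} = 3867 + \frac{57}{2} = \frac{7791}{2}$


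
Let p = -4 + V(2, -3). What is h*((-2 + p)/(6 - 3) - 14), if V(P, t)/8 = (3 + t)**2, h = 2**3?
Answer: -128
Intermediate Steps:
h = 8
V(P, t) = 8*(3 + t)**2
p = -4 (p = -4 + 8*(3 - 3)**2 = -4 + 8*0**2 = -4 + 8*0 = -4 + 0 = -4)
h*((-2 + p)/(6 - 3) - 14) = 8*((-2 - 4)/(6 - 3) - 14) = 8*(-6/3 - 14) = 8*(-6*1/3 - 14) = 8*(-2 - 14) = 8*(-16) = -128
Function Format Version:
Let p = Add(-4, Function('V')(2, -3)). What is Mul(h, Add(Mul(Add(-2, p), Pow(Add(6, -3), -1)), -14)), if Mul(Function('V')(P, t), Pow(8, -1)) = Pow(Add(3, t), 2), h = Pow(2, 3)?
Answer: -128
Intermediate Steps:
h = 8
Function('V')(P, t) = Mul(8, Pow(Add(3, t), 2))
p = -4 (p = Add(-4, Mul(8, Pow(Add(3, -3), 2))) = Add(-4, Mul(8, Pow(0, 2))) = Add(-4, Mul(8, 0)) = Add(-4, 0) = -4)
Mul(h, Add(Mul(Add(-2, p), Pow(Add(6, -3), -1)), -14)) = Mul(8, Add(Mul(Add(-2, -4), Pow(Add(6, -3), -1)), -14)) = Mul(8, Add(Mul(-6, Pow(3, -1)), -14)) = Mul(8, Add(Mul(-6, Rational(1, 3)), -14)) = Mul(8, Add(-2, -14)) = Mul(8, -16) = -128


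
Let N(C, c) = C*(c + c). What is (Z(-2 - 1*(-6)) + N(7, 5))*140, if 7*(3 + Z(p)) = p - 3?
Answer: 9400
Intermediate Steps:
N(C, c) = 2*C*c (N(C, c) = C*(2*c) = 2*C*c)
Z(p) = -24/7 + p/7 (Z(p) = -3 + (p - 3)/7 = -3 + (-3 + p)/7 = -3 + (-3/7 + p/7) = -24/7 + p/7)
(Z(-2 - 1*(-6)) + N(7, 5))*140 = ((-24/7 + (-2 - 1*(-6))/7) + 2*7*5)*140 = ((-24/7 + (-2 + 6)/7) + 70)*140 = ((-24/7 + (⅐)*4) + 70)*140 = ((-24/7 + 4/7) + 70)*140 = (-20/7 + 70)*140 = (470/7)*140 = 9400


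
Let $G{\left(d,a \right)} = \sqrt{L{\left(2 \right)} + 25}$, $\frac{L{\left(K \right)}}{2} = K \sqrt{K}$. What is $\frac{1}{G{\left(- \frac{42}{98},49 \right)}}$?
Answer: $\frac{1}{\sqrt{25 + 4 \sqrt{2}}} \approx 0.18061$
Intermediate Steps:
$L{\left(K \right)} = 2 K^{\frac{3}{2}}$ ($L{\left(K \right)} = 2 K \sqrt{K} = 2 K^{\frac{3}{2}}$)
$G{\left(d,a \right)} = \sqrt{25 + 4 \sqrt{2}}$ ($G{\left(d,a \right)} = \sqrt{2 \cdot 2^{\frac{3}{2}} + 25} = \sqrt{2 \cdot 2 \sqrt{2} + 25} = \sqrt{4 \sqrt{2} + 25} = \sqrt{25 + 4 \sqrt{2}}$)
$\frac{1}{G{\left(- \frac{42}{98},49 \right)}} = \frac{1}{\sqrt{25 + 4 \sqrt{2}}}$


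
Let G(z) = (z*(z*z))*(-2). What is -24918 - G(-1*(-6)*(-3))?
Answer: -36582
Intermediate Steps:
G(z) = -2*z³ (G(z) = (z*z²)*(-2) = z³*(-2) = -2*z³)
-24918 - G(-1*(-6)*(-3)) = -24918 - (-2)*(-1*(-6)*(-3))³ = -24918 - (-2)*(6*(-3))³ = -24918 - (-2)*(-18)³ = -24918 - (-2)*(-5832) = -24918 - 1*11664 = -24918 - 11664 = -36582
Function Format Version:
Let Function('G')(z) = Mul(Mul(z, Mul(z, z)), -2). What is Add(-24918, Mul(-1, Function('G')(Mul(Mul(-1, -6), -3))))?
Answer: -36582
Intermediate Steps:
Function('G')(z) = Mul(-2, Pow(z, 3)) (Function('G')(z) = Mul(Mul(z, Pow(z, 2)), -2) = Mul(Pow(z, 3), -2) = Mul(-2, Pow(z, 3)))
Add(-24918, Mul(-1, Function('G')(Mul(Mul(-1, -6), -3)))) = Add(-24918, Mul(-1, Mul(-2, Pow(Mul(Mul(-1, -6), -3), 3)))) = Add(-24918, Mul(-1, Mul(-2, Pow(Mul(6, -3), 3)))) = Add(-24918, Mul(-1, Mul(-2, Pow(-18, 3)))) = Add(-24918, Mul(-1, Mul(-2, -5832))) = Add(-24918, Mul(-1, 11664)) = Add(-24918, -11664) = -36582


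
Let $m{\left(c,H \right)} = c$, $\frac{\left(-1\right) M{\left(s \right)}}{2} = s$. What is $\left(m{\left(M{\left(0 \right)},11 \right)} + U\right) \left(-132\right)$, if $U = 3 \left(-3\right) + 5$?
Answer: $528$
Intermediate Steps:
$M{\left(s \right)} = - 2 s$
$U = -4$ ($U = -9 + 5 = -4$)
$\left(m{\left(M{\left(0 \right)},11 \right)} + U\right) \left(-132\right) = \left(\left(-2\right) 0 - 4\right) \left(-132\right) = \left(0 - 4\right) \left(-132\right) = \left(-4\right) \left(-132\right) = 528$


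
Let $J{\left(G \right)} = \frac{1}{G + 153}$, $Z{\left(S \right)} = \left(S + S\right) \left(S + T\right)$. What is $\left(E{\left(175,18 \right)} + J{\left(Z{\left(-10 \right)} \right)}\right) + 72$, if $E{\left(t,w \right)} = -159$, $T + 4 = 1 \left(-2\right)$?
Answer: $- \frac{41150}{473} \approx -86.998$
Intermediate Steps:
$T = -6$ ($T = -4 + 1 \left(-2\right) = -4 - 2 = -6$)
$Z{\left(S \right)} = 2 S \left(-6 + S\right)$ ($Z{\left(S \right)} = \left(S + S\right) \left(S - 6\right) = 2 S \left(-6 + S\right)$)
$J{\left(G \right)} = \frac{1}{153 + G}$
$\left(E{\left(175,18 \right)} + J{\left(Z{\left(-10 \right)} \right)}\right) + 72 = \left(-159 + \frac{1}{153 + 2 \left(-10\right) \left(-6 - 10\right)}\right) + 72 = \left(-159 + \frac{1}{153 + 2 \left(-10\right) \left(-16\right)}\right) + 72 = \left(-159 + \frac{1}{153 + 320}\right) + 72 = \left(-159 + \frac{1}{473}\right) + 72 = - \frac{75206}{473} + 72 = - \frac{41150}{473}$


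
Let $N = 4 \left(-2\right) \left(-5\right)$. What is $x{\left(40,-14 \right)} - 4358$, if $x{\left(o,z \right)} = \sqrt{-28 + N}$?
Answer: $-4358 + 2 \sqrt{3} \approx -4354.5$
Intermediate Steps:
$N = 40$ ($N = \left(-8\right) \left(-5\right) = 40$)
$x{\left(o,z \right)} = 2 \sqrt{3}$ ($x{\left(o,z \right)} = \sqrt{-28 + 40} = \sqrt{12} = 2 \sqrt{3}$)
$x{\left(40,-14 \right)} - 4358 = 2 \sqrt{3} - 4358 = -4358 + 2 \sqrt{3}$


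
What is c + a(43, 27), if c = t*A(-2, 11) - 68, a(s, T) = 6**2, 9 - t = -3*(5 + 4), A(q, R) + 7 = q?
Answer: -356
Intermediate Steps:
A(q, R) = -7 + q
t = 36 (t = 9 - (-3)*(5 + 4) = 9 - (-3)*9 = 9 - 1*(-27) = 9 + 27 = 36)
a(s, T) = 36
c = -392 (c = 36*(-7 - 2) - 68 = 36*(-9) - 68 = -324 - 68 = -392)
c + a(43, 27) = -392 + 36 = -356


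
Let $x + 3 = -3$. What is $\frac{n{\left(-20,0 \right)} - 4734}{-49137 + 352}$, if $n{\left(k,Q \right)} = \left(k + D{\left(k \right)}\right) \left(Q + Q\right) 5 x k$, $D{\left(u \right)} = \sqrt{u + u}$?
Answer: $\frac{4734}{48785} \approx 0.097038$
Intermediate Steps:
$x = -6$ ($x = -3 - 3 = -6$)
$D{\left(u \right)} = \sqrt{2} \sqrt{u}$ ($D{\left(u \right)} = \sqrt{2 u} = \sqrt{2} \sqrt{u}$)
$n{\left(k,Q \right)} = - 60 Q k \left(k + \sqrt{2} \sqrt{k}\right)$ ($n{\left(k,Q \right)} = \left(k + \sqrt{2} \sqrt{k}\right) \left(Q + Q\right) 5 \left(-6\right) k = \left(k + \sqrt{2} \sqrt{k}\right) 2 Q 5 \left(-6\right) k = 2 Q \left(k + \sqrt{2} \sqrt{k}\right) 5 \left(-6\right) k = 10 Q \left(k + \sqrt{2} \sqrt{k}\right) \left(-6\right) k = - 60 Q \left(k + \sqrt{2} \sqrt{k}\right) k = - 60 Q k \left(k + \sqrt{2} \sqrt{k}\right)$)
$\frac{n{\left(-20,0 \right)} - 4734}{-49137 + 352} = \frac{\left(-60\right) 0 \left(-20\right) \left(-20 + \sqrt{2} \sqrt{-20}\right) - 4734}{-49137 + 352} = \frac{\left(-60\right) 0 \left(-20\right) \left(-20 + \sqrt{2} \cdot 2 i \sqrt{5}\right) - 4734}{-48785} = \left(\left(-60\right) 0 \left(-20\right) \left(-20 + 2 i \sqrt{10}\right) - 4734\right) \left(- \frac{1}{48785}\right) = \left(0 - 4734\right) \left(- \frac{1}{48785}\right) = \left(-4734\right) \left(- \frac{1}{48785}\right) = \frac{4734}{48785}$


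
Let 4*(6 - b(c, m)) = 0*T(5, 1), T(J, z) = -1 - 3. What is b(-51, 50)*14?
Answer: 84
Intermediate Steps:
T(J, z) = -4
b(c, m) = 6 (b(c, m) = 6 - 0*(-4) = 6 - ¼*0 = 6 + 0 = 6)
b(-51, 50)*14 = 6*14 = 84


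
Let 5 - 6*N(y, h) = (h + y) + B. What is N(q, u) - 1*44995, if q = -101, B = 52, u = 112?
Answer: -135014/3 ≈ -45005.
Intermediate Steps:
N(y, h) = -47/6 - h/6 - y/6 (N(y, h) = ⅚ - ((h + y) + 52)/6 = ⅚ - (52 + h + y)/6 = ⅚ + (-26/3 - h/6 - y/6) = -47/6 - h/6 - y/6)
N(q, u) - 1*44995 = (-47/6 - ⅙*112 - ⅙*(-101)) - 1*44995 = (-47/6 - 56/3 + 101/6) - 44995 = -29/3 - 44995 = -135014/3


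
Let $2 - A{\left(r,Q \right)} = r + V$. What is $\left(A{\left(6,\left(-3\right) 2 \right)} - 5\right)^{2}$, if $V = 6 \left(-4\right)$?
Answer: $225$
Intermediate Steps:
$V = -24$
$A{\left(r,Q \right)} = 26 - r$ ($A{\left(r,Q \right)} = 2 - \left(r - 24\right) = 2 - \left(-24 + r\right) = 26 - r$)
$\left(A{\left(6,\left(-3\right) 2 \right)} - 5\right)^{2} = \left(\left(26 - 6\right) - 5\right)^{2} = \left(20 - 5\right)^{2} = 15^{2} = 225$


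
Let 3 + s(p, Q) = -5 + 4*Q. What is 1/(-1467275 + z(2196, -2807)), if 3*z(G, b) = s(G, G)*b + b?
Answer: -3/29038864 ≈ -1.0331e-7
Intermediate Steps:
s(p, Q) = -8 + 4*Q (s(p, Q) = -3 + (-5 + 4*Q) = -8 + 4*Q)
z(G, b) = b/3 + b*(-8 + 4*G)/3 (z(G, b) = ((-8 + 4*G)*b + b)/3 = (b*(-8 + 4*G) + b)/3 = (b + b*(-8 + 4*G))/3 = b/3 + b*(-8 + 4*G)/3)
1/(-1467275 + z(2196, -2807)) = 1/(-1467275 + (1/3)*(-2807)*(-7 + 4*2196)) = 1/(-1467275 + (1/3)*(-2807)*(-7 + 8784)) = 1/(-1467275 + (1/3)*(-2807)*8777) = 1/(-1467275 - 24637039/3) = 1/(-29038864/3) = -3/29038864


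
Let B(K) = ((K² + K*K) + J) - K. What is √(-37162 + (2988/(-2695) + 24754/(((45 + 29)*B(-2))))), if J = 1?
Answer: 3*I*√6919162615/1295 ≈ 192.7*I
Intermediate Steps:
B(K) = 1 - K + 2*K² (B(K) = ((K² + K*K) + 1) - K = ((K² + K²) + 1) - K = (2*K² + 1) - K = (1 + 2*K²) - K = 1 - K + 2*K²)
√(-37162 + (2988/(-2695) + 24754/(((45 + 29)*B(-2))))) = √(-37162 + (2988/(-2695) + 24754/(((45 + 29)*(1 - 1*(-2) + 2*(-2)²))))) = √(-37162 + (2988*(-1/2695) + 24754/((74*(1 + 2 + 2*4))))) = √(-37162 + (-2988/2695 + 24754/((74*(1 + 2 + 8))))) = √(-37162 + (-2988/2695 + 24754/((74*11)))) = √(-37162 + (-2988/2695 + 24754/814)) = √(-37162 + (-2988/2695 + 24754*(1/814))) = √(-37162 + (-2988/2695 + 12377/407)) = √(-37162 + 265619/9065) = √(-336607911/9065) = 3*I*√6919162615/1295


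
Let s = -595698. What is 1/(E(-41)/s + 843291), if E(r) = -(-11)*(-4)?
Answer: 297849/251173381081 ≈ 1.1858e-6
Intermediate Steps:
E(r) = -44 (E(r) = -11*4 = -44)
1/(E(-41)/s + 843291) = 1/(-44/(-595698) + 843291) = 1/(-44*(-1/595698) + 843291) = 1/(22/297849 + 843291) = 1/(251173381081/297849) = 297849/251173381081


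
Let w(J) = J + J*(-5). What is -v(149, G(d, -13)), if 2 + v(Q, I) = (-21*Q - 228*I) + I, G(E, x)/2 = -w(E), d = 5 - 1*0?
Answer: 12211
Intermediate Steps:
w(J) = -4*J (w(J) = J - 5*J = -4*J)
d = 5 (d = 5 + 0 = 5)
G(E, x) = 8*E (G(E, x) = 2*(-(-4)*E) = 2*(4*E) = 8*E)
v(Q, I) = -2 - 227*I - 21*Q (v(Q, I) = -2 + ((-21*Q - 228*I) + I) = -2 + ((-228*I - 21*Q) + I) = -2 + (-227*I - 21*Q) = -2 - 227*I - 21*Q)
-v(149, G(d, -13)) = -(-2 - 1816*5 - 21*149) = -(-2 - 227*40 - 3129) = -(-2 - 9080 - 3129) = -1*(-12211) = 12211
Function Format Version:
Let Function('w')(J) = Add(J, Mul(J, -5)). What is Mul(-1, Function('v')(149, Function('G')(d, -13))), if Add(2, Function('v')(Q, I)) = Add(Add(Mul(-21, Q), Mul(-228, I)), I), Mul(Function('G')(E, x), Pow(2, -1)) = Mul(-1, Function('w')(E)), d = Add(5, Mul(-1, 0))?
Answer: 12211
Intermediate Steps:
Function('w')(J) = Mul(-4, J) (Function('w')(J) = Add(J, Mul(-5, J)) = Mul(-4, J))
d = 5 (d = Add(5, 0) = 5)
Function('G')(E, x) = Mul(8, E) (Function('G')(E, x) = Mul(2, Mul(-1, Mul(-4, E))) = Mul(2, Mul(4, E)) = Mul(8, E))
Function('v')(Q, I) = Add(-2, Mul(-227, I), Mul(-21, Q)) (Function('v')(Q, I) = Add(-2, Add(Add(Mul(-21, Q), Mul(-228, I)), I)) = Add(-2, Add(Add(Mul(-228, I), Mul(-21, Q)), I)) = Add(-2, Add(Mul(-227, I), Mul(-21, Q))) = Add(-2, Mul(-227, I), Mul(-21, Q)))
Mul(-1, Function('v')(149, Function('G')(d, -13))) = Mul(-1, Add(-2, Mul(-227, Mul(8, 5)), Mul(-21, 149))) = Mul(-1, Add(-2, Mul(-227, 40), -3129)) = Mul(-1, Add(-2, -9080, -3129)) = Mul(-1, -12211) = 12211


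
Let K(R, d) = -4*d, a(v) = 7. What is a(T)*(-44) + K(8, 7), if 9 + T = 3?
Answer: -336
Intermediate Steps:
T = -6 (T = -9 + 3 = -6)
a(T)*(-44) + K(8, 7) = 7*(-44) - 4*7 = -308 - 28 = -336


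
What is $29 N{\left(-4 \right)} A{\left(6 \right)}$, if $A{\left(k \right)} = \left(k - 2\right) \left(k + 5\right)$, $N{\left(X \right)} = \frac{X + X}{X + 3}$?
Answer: $10208$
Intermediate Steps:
$N{\left(X \right)} = \frac{2 X}{3 + X}$
$A{\left(k \right)} = \left(-2 + k\right) \left(5 + k\right)$
$29 N{\left(-4 \right)} A{\left(6 \right)} = 29 \cdot 2 \left(-4\right) \frac{1}{3 - 4} \left(-10 + 6^{2} + 3 \cdot 6\right) = 29 \cdot 2 \left(-4\right) \frac{1}{-1} \left(-10 + 36 + 18\right) = 29 \cdot 2 \left(-4\right) \left(-1\right) 44 = 29 \cdot 8 \cdot 44 = 232 \cdot 44 = 10208$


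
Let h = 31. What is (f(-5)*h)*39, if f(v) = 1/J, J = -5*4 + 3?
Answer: -1209/17 ≈ -71.118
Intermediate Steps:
J = -17 (J = -20 + 3 = -17)
f(v) = -1/17 (f(v) = 1/(-17) = -1/17)
(f(-5)*h)*39 = -1/17*31*39 = -31/17*39 = -1209/17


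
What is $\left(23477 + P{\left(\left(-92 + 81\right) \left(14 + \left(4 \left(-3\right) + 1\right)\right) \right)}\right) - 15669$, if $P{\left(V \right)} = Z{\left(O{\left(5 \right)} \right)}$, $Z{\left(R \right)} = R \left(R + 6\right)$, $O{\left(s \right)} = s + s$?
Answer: $7968$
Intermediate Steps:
$O{\left(s \right)} = 2 s$
$Z{\left(R \right)} = R \left(6 + R\right)$
$P{\left(V \right)} = 160$ ($P{\left(V \right)} = 2 \cdot 5 \left(6 + 2 \cdot 5\right) = 10 \left(6 + 10\right) = 10 \cdot 16 = 160$)
$\left(23477 + P{\left(\left(-92 + 81\right) \left(14 + \left(4 \left(-3\right) + 1\right)\right) \right)}\right) - 15669 = \left(23477 + 160\right) - 15669 = 23637 - 15669 = 7968$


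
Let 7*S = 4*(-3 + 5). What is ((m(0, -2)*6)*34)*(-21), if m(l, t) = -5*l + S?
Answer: -4896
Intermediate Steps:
S = 8/7 (S = (4*(-3 + 5))/7 = (4*2)/7 = (1/7)*8 = 8/7 ≈ 1.1429)
m(l, t) = 8/7 - 5*l (m(l, t) = -5*l + 8/7 = 8/7 - 5*l)
((m(0, -2)*6)*34)*(-21) = (((8/7 - 5*0)*6)*34)*(-21) = (((8/7 + 0)*6)*34)*(-21) = (((8/7)*6)*34)*(-21) = ((48/7)*34)*(-21) = (1632/7)*(-21) = -4896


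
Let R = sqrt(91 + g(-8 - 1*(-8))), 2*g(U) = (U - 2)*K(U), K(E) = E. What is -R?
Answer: -sqrt(91) ≈ -9.5394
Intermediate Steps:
g(U) = U*(-2 + U)/2 (g(U) = ((U - 2)*U)/2 = ((-2 + U)*U)/2 = (U*(-2 + U))/2 = U*(-2 + U)/2)
R = sqrt(91) (R = sqrt(91 + (-8 - 1*(-8))*(-2 + (-8 - 1*(-8)))/2) = sqrt(91 + (-8 + 8)*(-2 + (-8 + 8))/2) = sqrt(91 + (1/2)*0*(-2 + 0)) = sqrt(91 + (1/2)*0*(-2)) = sqrt(91 + 0) = sqrt(91) ≈ 9.5394)
-R = -sqrt(91)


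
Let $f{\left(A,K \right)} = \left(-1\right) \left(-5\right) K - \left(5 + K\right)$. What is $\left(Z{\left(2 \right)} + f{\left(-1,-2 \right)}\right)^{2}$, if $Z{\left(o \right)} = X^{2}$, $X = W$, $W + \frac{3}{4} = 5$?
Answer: $\frac{6561}{256} \approx 25.629$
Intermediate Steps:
$W = \frac{17}{4}$ ($W = - \frac{3}{4} + 5 = \frac{17}{4} \approx 4.25$)
$X = \frac{17}{4} \approx 4.25$
$f{\left(A,K \right)} = -5 + 4 K$ ($f{\left(A,K \right)} = 5 K - \left(5 + K\right) = -5 + 4 K$)
$Z{\left(o \right)} = \frac{289}{16}$ ($Z{\left(o \right)} = \left(\frac{17}{4}\right)^{2} = \frac{289}{16}$)
$\left(Z{\left(2 \right)} + f{\left(-1,-2 \right)}\right)^{2} = \left(\frac{289}{16} + \left(-5 + 4 \left(-2\right)\right)\right)^{2} = \left(\frac{289}{16} - 13\right)^{2} = \left(\frac{81}{16}\right)^{2} = \frac{6561}{256}$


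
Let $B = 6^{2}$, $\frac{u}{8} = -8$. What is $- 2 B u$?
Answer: $4608$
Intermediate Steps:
$u = -64$ ($u = 8 \left(-8\right) = -64$)
$B = 36$
$- 2 B u = \left(-2\right) 36 \left(-64\right) = \left(-72\right) \left(-64\right) = 4608$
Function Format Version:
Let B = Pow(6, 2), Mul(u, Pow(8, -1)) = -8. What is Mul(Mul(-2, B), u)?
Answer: 4608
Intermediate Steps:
u = -64 (u = Mul(8, -8) = -64)
B = 36
Mul(Mul(-2, B), u) = Mul(Mul(-2, 36), -64) = Mul(-72, -64) = 4608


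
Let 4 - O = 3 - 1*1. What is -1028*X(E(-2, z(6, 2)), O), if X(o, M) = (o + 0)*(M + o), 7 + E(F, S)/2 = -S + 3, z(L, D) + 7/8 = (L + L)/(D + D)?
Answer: -516313/4 ≈ -1.2908e+5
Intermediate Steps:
z(L, D) = -7/8 + L/D (z(L, D) = -7/8 + (L + L)/(D + D) = -7/8 + (2*L)/((2*D)) = -7/8 + (2*L)*(1/(2*D)) = -7/8 + L/D)
E(F, S) = -8 - 2*S (E(F, S) = -14 + 2*(-S + 3) = -14 + 2*(3 - S) = -14 + (6 - 2*S) = -8 - 2*S)
O = 2 (O = 4 - (3 - 1*1) = 4 - (3 - 1) = 4 - 1*2 = 4 - 2 = 2)
X(o, M) = o*(M + o)
-1028*X(E(-2, z(6, 2)), O) = -1028*(-8 - 2*(-7/8 + 6/2))*(2 + (-8 - 2*(-7/8 + 6/2))) = -1028*(-8 - 2*(-7/8 + 6*(½)))*(2 + (-8 - 2*(-7/8 + 6*(½)))) = -1028*(-8 - 2*(-7/8 + 3))*(2 + (-8 - 2*(-7/8 + 3))) = -1028*(-8 - 2*17/8)*(2 + (-8 - 2*17/8)) = -1028*(-8 - 17/4)*(2 + (-8 - 17/4)) = -(-12593)*(2 - 49/4) = -(-12593)*(-41)/4 = -1028*2009/16 = -516313/4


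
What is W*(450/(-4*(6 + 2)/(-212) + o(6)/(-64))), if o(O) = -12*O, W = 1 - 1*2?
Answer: -190800/541 ≈ -352.68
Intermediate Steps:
W = -1 (W = 1 - 2 = -1)
W*(450/(-4*(6 + 2)/(-212) + o(6)/(-64))) = -450/(-4*(6 + 2)/(-212) - 12*6/(-64)) = -450/(-4*8*(-1/212) - 72*(-1/64)) = -450/(-32*(-1/212) + 9/8) = -450/(8/53 + 9/8) = -450/541/424 = -450*424/541 = -1*190800/541 = -190800/541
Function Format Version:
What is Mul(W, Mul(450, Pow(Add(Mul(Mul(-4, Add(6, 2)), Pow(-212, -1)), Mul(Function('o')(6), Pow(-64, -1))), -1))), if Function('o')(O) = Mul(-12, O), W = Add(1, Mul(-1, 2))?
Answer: Rational(-190800, 541) ≈ -352.68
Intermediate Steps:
W = -1 (W = Add(1, -2) = -1)
Mul(W, Mul(450, Pow(Add(Mul(Mul(-4, Add(6, 2)), Pow(-212, -1)), Mul(Function('o')(6), Pow(-64, -1))), -1))) = Mul(-1, Mul(450, Pow(Add(Mul(Mul(-4, Add(6, 2)), Pow(-212, -1)), Mul(Mul(-12, 6), Pow(-64, -1))), -1))) = Mul(-1, Mul(450, Pow(Add(Mul(Mul(-4, 8), Rational(-1, 212)), Mul(-72, Rational(-1, 64))), -1))) = Mul(-1, Mul(450, Pow(Add(Mul(-32, Rational(-1, 212)), Rational(9, 8)), -1))) = Mul(-1, Mul(450, Pow(Add(Rational(8, 53), Rational(9, 8)), -1))) = Mul(-1, Mul(450, Pow(Rational(541, 424), -1))) = Mul(-1, Mul(450, Rational(424, 541))) = Mul(-1, Rational(190800, 541)) = Rational(-190800, 541)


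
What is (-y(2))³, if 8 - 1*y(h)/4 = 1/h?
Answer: -27000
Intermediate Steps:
y(h) = 32 - 4/h
(-y(2))³ = (-(32 - 4/2))³ = (-(32 - 4*½))³ = (-(32 - 2))³ = (-1*30)³ = (-30)³ = -27000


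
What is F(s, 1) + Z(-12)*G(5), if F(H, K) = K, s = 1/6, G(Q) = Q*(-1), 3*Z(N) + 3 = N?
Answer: 26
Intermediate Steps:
Z(N) = -1 + N/3
G(Q) = -Q
s = ⅙ ≈ 0.16667
F(s, 1) + Z(-12)*G(5) = 1 + (-1 + (⅓)*(-12))*(-1*5) = 1 + (-1 - 4)*(-5) = 1 - 5*(-5) = 1 + 25 = 26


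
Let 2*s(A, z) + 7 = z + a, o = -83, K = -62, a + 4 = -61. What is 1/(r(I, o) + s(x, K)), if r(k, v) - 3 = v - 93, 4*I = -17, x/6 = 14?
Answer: -1/240 ≈ -0.0041667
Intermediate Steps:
a = -65 (a = -4 - 61 = -65)
x = 84 (x = 6*14 = 84)
I = -17/4 (I = (¼)*(-17) = -17/4 ≈ -4.2500)
s(A, z) = -36 + z/2 (s(A, z) = -7/2 + (z - 65)/2 = -7/2 + (-65 + z)/2 = -7/2 + (-65/2 + z/2) = -36 + z/2)
r(k, v) = -90 + v (r(k, v) = 3 + (v - 93) = 3 + (-93 + v) = -90 + v)
1/(r(I, o) + s(x, K)) = 1/((-90 - 83) + (-36 + (½)*(-62))) = 1/(-173 + (-36 - 31)) = 1/(-173 - 67) = 1/(-240) = -1/240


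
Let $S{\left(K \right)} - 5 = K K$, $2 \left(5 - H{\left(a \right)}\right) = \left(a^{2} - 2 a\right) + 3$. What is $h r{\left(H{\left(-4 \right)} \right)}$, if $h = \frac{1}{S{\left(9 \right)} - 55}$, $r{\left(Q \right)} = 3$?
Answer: $\frac{3}{31} \approx 0.096774$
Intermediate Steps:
$H{\left(a \right)} = \frac{7}{2} + a - \frac{a^{2}}{2}$ ($H{\left(a \right)} = 5 - \frac{\left(a^{2} - 2 a\right) + 3}{2} = 5 - \frac{3 + a^{2} - 2 a}{2} = 5 - \left(\frac{3}{2} + \frac{a^{2}}{2} - a\right) = \frac{7}{2} + a - \frac{a^{2}}{2}$)
$S{\left(K \right)} = 5 + K^{2}$ ($S{\left(K \right)} = 5 + K K = 5 + K^{2}$)
$h = \frac{1}{31}$ ($h = \frac{1}{\left(5 + 9^{2}\right) - 55} = \frac{1}{\left(5 + 81\right) - 55} = \frac{1}{86 - 55} = \frac{1}{31} \approx 0.032258$)
$h r{\left(H{\left(-4 \right)} \right)} = \frac{1}{31} \cdot 3 = \frac{3}{31}$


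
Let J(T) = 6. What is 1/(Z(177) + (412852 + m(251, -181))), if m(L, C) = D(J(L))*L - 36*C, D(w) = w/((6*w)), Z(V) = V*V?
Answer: 6/2704433 ≈ 2.2186e-6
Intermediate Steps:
Z(V) = V²
D(w) = ⅙ (D(w) = w*(1/(6*w)) = ⅙)
m(L, C) = -36*C + L/6 (m(L, C) = L/6 - 36*C = -36*C + L/6)
1/(Z(177) + (412852 + m(251, -181))) = 1/(177² + (412852 + (-36*(-181) + (⅙)*251))) = 1/(31329 + (412852 + (6516 + 251/6))) = 1/(31329 + (412852 + 39347/6)) = 1/(31329 + 2516459/6) = 1/(2704433/6) = 6/2704433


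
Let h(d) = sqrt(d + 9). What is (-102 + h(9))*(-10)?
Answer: 1020 - 30*sqrt(2) ≈ 977.57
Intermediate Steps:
h(d) = sqrt(9 + d)
(-102 + h(9))*(-10) = (-102 + sqrt(9 + 9))*(-10) = (-102 + sqrt(18))*(-10) = (-102 + 3*sqrt(2))*(-10) = 1020 - 30*sqrt(2)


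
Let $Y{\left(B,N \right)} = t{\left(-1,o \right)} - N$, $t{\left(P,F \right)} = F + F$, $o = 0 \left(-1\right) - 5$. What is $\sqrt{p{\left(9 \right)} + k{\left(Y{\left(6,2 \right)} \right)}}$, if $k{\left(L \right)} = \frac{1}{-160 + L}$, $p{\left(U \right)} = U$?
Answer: $\frac{\sqrt{66521}}{86} \approx 2.999$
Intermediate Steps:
$o = -5$ ($o = 0 - 5 = -5$)
$t{\left(P,F \right)} = 2 F$
$Y{\left(B,N \right)} = -10 - N$ ($Y{\left(B,N \right)} = 2 \left(-5\right) - N = -10 - N$)
$\sqrt{p{\left(9 \right)} + k{\left(Y{\left(6,2 \right)} \right)}} = \sqrt{9 + \frac{1}{-160 - 12}} = \sqrt{9 + \frac{1}{-172}} = \sqrt{9 - \frac{1}{172}} = \sqrt{\frac{1547}{172}} = \frac{\sqrt{66521}}{86}$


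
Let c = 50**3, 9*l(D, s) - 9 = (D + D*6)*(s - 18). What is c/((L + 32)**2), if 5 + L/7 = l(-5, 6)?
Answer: 140625/123008 ≈ 1.1432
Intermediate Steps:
l(D, s) = 1 + 7*D*(-18 + s)/9 (l(D, s) = 1 + ((D + D*6)*(s - 18))/9 = 1 + ((D + 6*D)*(-18 + s))/9 = 1 + ((7*D)*(-18 + s))/9 = 1 + (7*D*(-18 + s))/9 = 1 + 7*D*(-18 + s)/9)
L = 896/3 (L = -35 + 7*(1 - 14*(-5) + (7/9)*(-5)*6) = -35 + 7*(1 + 70 - 70/3) = -35 + 7*(143/3) = -35 + 1001/3 = 896/3 ≈ 298.67)
c = 125000
c/((L + 32)**2) = 125000/((896/3 + 32)**2) = 125000/((992/3)**2) = 125000/(984064/9) = 125000*(9/984064) = 140625/123008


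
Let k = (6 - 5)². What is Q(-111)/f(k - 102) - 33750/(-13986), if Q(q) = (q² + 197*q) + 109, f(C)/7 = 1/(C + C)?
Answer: 10076109/37 ≈ 2.7233e+5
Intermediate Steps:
k = 1 (k = 1² = 1)
f(C) = 7/(2*C) (f(C) = 7/(C + C) = 7/((2*C)) = 7*(1/(2*C)) = 7/(2*C))
Q(q) = 109 + q² + 197*q
Q(-111)/f(k - 102) - 33750/(-13986) = (109 + (-111)² + 197*(-111))/((7/(2*(1 - 102)))) - 33750/(-13986) = (109 + 12321 - 21867)/(((7/2)/(-101))) - 33750*(-1/13986) = -9437/((7/2)*(-1/101)) + 625/259 = -9437/(-7/202) + 625/259 = -9437*(-202/7) + 625/259 = 1906274/7 + 625/259 = 10076109/37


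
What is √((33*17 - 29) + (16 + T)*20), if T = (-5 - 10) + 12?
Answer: 6*√22 ≈ 28.142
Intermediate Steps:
T = -3 (T = -15 + 12 = -3)
√((33*17 - 29) + (16 + T)*20) = √((33*17 - 29) + (16 - 3)*20) = √((561 - 29) + 13*20) = √(532 + 260) = √792 = 6*√22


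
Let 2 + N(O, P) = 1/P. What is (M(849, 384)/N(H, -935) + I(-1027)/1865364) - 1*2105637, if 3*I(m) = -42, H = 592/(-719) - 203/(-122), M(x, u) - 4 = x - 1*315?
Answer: -3674906848939571/1745048022 ≈ -2.1059e+6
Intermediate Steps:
M(x, u) = -311 + x (M(x, u) = 4 + (x - 1*315) = 4 + (x - 315) = 4 + (-315 + x) = -311 + x)
H = 73733/87718 (H = 592*(-1/719) - 203*(-1/122) = -592/719 + 203/122 = 73733/87718 ≈ 0.84057)
I(m) = -14 (I(m) = (⅓)*(-42) = -14)
N(O, P) = -2 + 1/P
(M(849, 384)/N(H, -935) + I(-1027)/1865364) - 1*2105637 = ((-311 + 849)/(-2 + 1/(-935)) - 14/1865364) - 1*2105637 = (538/(-2 - 1/935) - 14*1/1865364) - 2105637 = (538/(-1871/935) - 7/932682) - 2105637 = (538*(-935/1871) - 7/932682) - 2105637 = (-503030/1871 - 7/932682) - 2105637 = -469167039557/1745048022 - 2105637 = -3674906848939571/1745048022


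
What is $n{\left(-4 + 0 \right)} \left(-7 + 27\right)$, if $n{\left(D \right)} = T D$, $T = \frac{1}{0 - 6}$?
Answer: $\frac{40}{3} \approx 13.333$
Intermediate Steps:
$T = - \frac{1}{6}$ ($T = \frac{1}{-6} = - \frac{1}{6} \approx -0.16667$)
$n{\left(D \right)} = - \frac{D}{6}$
$n{\left(-4 + 0 \right)} \left(-7 + 27\right) = - \frac{-4 + 0}{6} \left(-7 + 27\right) = \left(- \frac{1}{6}\right) \left(-4\right) 20 = \frac{2}{3} \cdot 20 = \frac{40}{3}$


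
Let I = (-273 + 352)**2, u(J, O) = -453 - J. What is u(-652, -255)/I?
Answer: 199/6241 ≈ 0.031886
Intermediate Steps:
I = 6241 (I = 79**2 = 6241)
u(-652, -255)/I = (-453 - 1*(-652))/6241 = (-453 + 652)*(1/6241) = 199*(1/6241) = 199/6241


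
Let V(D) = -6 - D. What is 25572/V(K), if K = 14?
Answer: -6393/5 ≈ -1278.6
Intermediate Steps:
25572/V(K) = 25572/(-6 - 1*14) = 25572/(-6 - 14) = 25572/(-20) = 25572*(-1/20) = -6393/5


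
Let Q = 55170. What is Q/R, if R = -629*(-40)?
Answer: 5517/2516 ≈ 2.1928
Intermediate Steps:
R = 25160
Q/R = 55170/25160 = 55170*(1/25160) = 5517/2516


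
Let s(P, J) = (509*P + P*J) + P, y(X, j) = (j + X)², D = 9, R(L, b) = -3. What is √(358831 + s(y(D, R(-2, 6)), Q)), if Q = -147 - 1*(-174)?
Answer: √378163 ≈ 614.95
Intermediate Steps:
Q = 27 (Q = -147 + 174 = 27)
y(X, j) = (X + j)²
s(P, J) = 510*P + J*P (s(P, J) = (509*P + J*P) + P = 510*P + J*P)
√(358831 + s(y(D, R(-2, 6)), Q)) = √(358831 + (9 - 3)²*(510 + 27)) = √(358831 + 6²*537) = √(358831 + 36*537) = √(358831 + 19332) = √378163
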